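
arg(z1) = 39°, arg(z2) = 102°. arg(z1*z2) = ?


arg(z1*z2) = 39° + 102° = 141°
Normalized to (-180°, 180°]: 141°

141°


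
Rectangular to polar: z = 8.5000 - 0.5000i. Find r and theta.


r = sqrt(72.25+0.25) = sqrt(72.5) = 8.5147
theta = atan2(-0.5, 8.5) = -3.3665 degrees

r = 8.5147, theta = -3.3665 degrees


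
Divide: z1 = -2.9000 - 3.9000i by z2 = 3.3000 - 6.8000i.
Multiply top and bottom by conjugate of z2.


Conjugate of z2 = 3.3000 + 6.8000i
Numerator: (-2.9000 - 3.9000i)(3.3000 + 6.8000i) = 16.9500 - 32.5900i
Denominator: 3.3^2 + (-6.8)^2 = 57.13
Result = (16.9500 - 32.5900i)/57.13

0.2967 - 0.5705i


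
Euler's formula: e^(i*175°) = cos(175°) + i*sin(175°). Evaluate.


cos(175°) = -0.9962
sin(175°) = 0.0872

e^(i*175°) = -0.9962 + 0.0872i


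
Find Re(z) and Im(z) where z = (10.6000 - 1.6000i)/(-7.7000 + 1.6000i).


Multiply by conjugate: (10.6000 - 1.6000i)(-7.7000 - 1.6000i) / ((-7.7)^2 + 1.6^2)
Numerator real = 10.6*(-7.7) - (1.6)*1.6 = -84.18
Numerator imag = -1.6*(-7.7) - 10.6*1.6 = -4.64
Denominator = 61.85
Re(z) = -84.18/61.85 = -1.3610
Im(z) = -4.64/61.85 = -0.0750

Re(z) = -1.3610, Im(z) = -0.0750


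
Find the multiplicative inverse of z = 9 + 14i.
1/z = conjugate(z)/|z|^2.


|z|^2 = 81+196 = 277
1/z = (9 - 14i)/277

1/z = 0.0325 - 0.0505i


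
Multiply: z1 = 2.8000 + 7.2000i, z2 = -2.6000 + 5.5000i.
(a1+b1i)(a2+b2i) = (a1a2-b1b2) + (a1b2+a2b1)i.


Real = 2.8*(-2.6) - 7.2*5.5 = -7.28 - 39.6 = -46.88
Imag = 2.8*5.5 - (2.6)*7.2 = 15.4 - (18.72) = -3.32

-46.8800 - 3.3200i


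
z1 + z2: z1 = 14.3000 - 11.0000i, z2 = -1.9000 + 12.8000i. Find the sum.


Real: 14.3 - 1.9 = 12.4
Imag: -11 + 12.8 = 1.8

12.4000 + 1.8000i


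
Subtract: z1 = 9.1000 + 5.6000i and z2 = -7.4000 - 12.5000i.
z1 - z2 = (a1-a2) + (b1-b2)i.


Real: 9.1 + 7.4 = 16.5
Imag: 5.6 + 12.5 = 18.1

16.5000 + 18.1000i


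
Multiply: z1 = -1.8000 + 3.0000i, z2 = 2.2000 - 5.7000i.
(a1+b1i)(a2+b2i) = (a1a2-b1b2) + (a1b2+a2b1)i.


Real = -1.8*2.2 - 3*(-5.7) = -3.96 - (-17.1) = 13.14
Imag = -1.8*(-5.7) + 2.2*3 = 10.26 + 6.6 = 16.86

13.1400 + 16.8600i


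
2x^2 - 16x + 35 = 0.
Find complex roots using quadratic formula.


disc = (-16)^2 - 4*2*35 = 256 - 280 = -24
sqrt(|disc|) = sqrt(24) = 4.8990
Real part = 16/(2*2) = 4.0000
Imag part = 4.8990/(2*2) = 1.2247

4.0000 ± 1.2247i


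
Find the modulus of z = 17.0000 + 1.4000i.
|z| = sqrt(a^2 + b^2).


|z| = sqrt(17^2 + 1.4^2) = sqrt(289 + 1.96) = sqrt(290.96) = 17.0575

|z| = 17.0575


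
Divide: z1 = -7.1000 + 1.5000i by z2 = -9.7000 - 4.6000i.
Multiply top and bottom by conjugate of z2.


Conjugate of z2 = -9.7000 + 4.6000i
Numerator: (-7.1000 + 1.5000i)(-9.7000 + 4.6000i) = 61.9700 - 47.2100i
Denominator: (-9.7)^2 + (-4.6)^2 = 115.25
Result = (61.9700 - 47.2100i)/115.25

0.5377 - 0.4096i


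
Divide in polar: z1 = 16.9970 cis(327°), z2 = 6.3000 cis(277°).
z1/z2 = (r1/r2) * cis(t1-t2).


r = 16.9970 / 6.3000 = 2.6979
theta = 327° - 277° = 50° = 50° (mod 360)

2.6979 cis(50°)


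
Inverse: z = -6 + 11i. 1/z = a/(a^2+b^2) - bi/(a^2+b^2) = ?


|z|^2 = 36+121 = 157
1/z = (-6 - 11i)/157

1/z = -0.0382 - 0.0701i


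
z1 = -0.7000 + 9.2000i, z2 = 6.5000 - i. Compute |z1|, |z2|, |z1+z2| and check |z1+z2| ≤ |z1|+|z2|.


|z1| = sqrt((-0.7)^2 + 9.2^2) = sqrt(85.13) = 9.2266
|z2| = sqrt(6.5^2 + (-1)^2) = sqrt(43.25) = 6.5765
z1+z2 = 5.8000 + 8.2000i
|z1+z2| = sqrt(100.88) = 10.0439
|z1|+|z2| = 9.2266 + 6.5765 = 15.8031

|z1+z2| = 10.0439 ≤ |z1|+|z2| = 15.8031 (verified)


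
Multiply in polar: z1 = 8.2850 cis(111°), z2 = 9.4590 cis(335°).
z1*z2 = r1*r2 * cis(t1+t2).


r = 8.2850 * 9.4590 = 78.3678
theta = 111° + 335° = 446° = 86° (mod 360)

78.3678 cis(86°)


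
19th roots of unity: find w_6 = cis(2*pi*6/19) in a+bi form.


Angle = 360*6/19 = 113.6842°
a = cos(113.6842°) = -0.4017
b = sin(113.6842°) = 0.9158

-0.4017 + 0.9158i


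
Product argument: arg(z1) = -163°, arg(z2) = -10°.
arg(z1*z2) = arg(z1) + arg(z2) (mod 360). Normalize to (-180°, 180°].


arg(z1*z2) = -163° - 10° = -173°
Normalized to (-180°, 180°]: -173°

-173°


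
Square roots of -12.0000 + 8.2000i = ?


|z| = sqrt(144+67.24) = 14.5341
sqrt((|z|+a)/2) = sqrt((14.5341+(-12))/2) = sqrt(1.2670) = 1.1256
sqrt((|z|-a)/2) = sqrt((14.5341-(-12))/2) = sqrt(13.2670) = 3.6424

±(1.1256 + 3.6424i) i.e. 1.1256 + 3.6424i and -1.1256 - 3.6424i


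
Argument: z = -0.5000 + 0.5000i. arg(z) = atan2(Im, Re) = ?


Re = -0.5, Im = 0.5
arg = atan2(0.5, -0.5) = 135.0000 degrees

arg(z) = 135.0000 degrees


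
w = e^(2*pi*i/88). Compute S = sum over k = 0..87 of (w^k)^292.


The roots are w_k = w^k with w = e^(2*pi*i/88), and (w^k)^292 = (w^292)^k.
So S = 1 + u + u^2 + ... + u^(87) with u = w^292.
292 = 3*88 + 28, so 292 is not a multiple of 88: u = (w^88)^3 * w^28 = w^28 ≠ 1 (w is a primitive 88th root), while u^88 = (w^88)^292 = 1.
Geometric series: S = (1 - u^88)/(1 - u) = (1 - 1)/(1 - u) = 0

S = 0


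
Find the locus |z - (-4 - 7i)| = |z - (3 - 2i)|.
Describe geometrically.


Equal distances means the locus is the perpendicular bisector of z1 and z2.
Midpoint = ((-4+3)/2, (-7+(-2))/2) = (-0.5000, -4.5000)

Perpendicular bisector through (-0.5000, -4.5000)


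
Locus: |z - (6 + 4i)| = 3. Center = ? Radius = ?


|z - z0| = r is a circle with center z0 and radius r.
Center = (6, 4), radius = 3

Circle with center (6, 4) and radius 3


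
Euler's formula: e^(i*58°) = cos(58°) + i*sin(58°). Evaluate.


cos(58°) = 0.5299
sin(58°) = 0.8480

e^(i*58°) = 0.5299 + 0.8480i


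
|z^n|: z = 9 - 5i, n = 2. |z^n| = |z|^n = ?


|z| = sqrt(81+25) = sqrt(106) = 10.2956
|z^2| = |z|^2 = (sqrt(106))^2 = 106

|z^2| = 106


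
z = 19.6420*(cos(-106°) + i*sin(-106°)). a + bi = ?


a = 19.6420*cos(-106°) = 19.6420*(-0.27564) = -5.4141
b = 19.6420*sin(-106°) = 19.6420*(-0.96126) = -18.8811

-5.4141 - 18.8811i


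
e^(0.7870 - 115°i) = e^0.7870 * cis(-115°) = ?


e^0.7870 = 2.1968
cos(-115°) = -0.4226
sin(-115°) = -0.9063
Real = 2.1968*(-0.4226) = -0.9284
Imag = 2.1968*(-0.9063) = -1.9910

-0.9284 - 1.9910i


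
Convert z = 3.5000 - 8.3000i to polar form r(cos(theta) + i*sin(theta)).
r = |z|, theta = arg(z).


r = sqrt(12.25+68.89) = sqrt(81.14) = 9.0078
theta = atan2(-8.3, 3.5) = -67.1355 degrees

r = 9.0078, theta = -67.1355 degrees


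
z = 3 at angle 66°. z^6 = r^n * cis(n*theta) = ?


r^6 = 3^6 = 729
n*theta = 6*66° = 396° = 36° (mod 360)
a = 729*cos(36°) = 589.7734
b = 729*sin(36°) = 428.4954

729 cis(36°) = 589.7734 + 428.4954i


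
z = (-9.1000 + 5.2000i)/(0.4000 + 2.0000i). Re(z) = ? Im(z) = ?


Multiply by conjugate: (-9.1000 + 5.2000i)(0.4000 - 2.0000i) / (0.4^2 + 2^2)
Numerator real = -9.1*0.4 + 5.2*2 = 6.76
Numerator imag = 5.2*0.4 - (-9.1)*2 = 20.28
Denominator = 4.16
Re(z) = 6.76/4.16 = 1.6250
Im(z) = 20.28/4.16 = 4.8750

Re(z) = 1.6250, Im(z) = 4.8750


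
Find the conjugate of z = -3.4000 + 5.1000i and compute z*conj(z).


z_bar = -3.4000 - 5.1000i
z*z_bar = (-3.4)^2 + 5.1^2 = 11.56 + 26.01 = 37.57

z_bar = -3.4000 - 5.1000i, z*z_bar = 37.57


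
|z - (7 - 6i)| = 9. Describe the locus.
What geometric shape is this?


|z - z0| = r is a circle with center z0 and radius r.
Center = (7, -6), radius = 9

Circle with center (7, -6) and radius 9


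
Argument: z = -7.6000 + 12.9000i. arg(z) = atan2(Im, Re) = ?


Re = -7.6, Im = 12.9
arg = atan2(12.9, -7.6) = 120.5044 degrees

arg(z) = 120.5044 degrees


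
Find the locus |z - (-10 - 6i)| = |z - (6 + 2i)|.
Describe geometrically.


Equal distances means the locus is the perpendicular bisector of z1 and z2.
Midpoint = ((-10+6)/2, (-6+2)/2) = (-2.0000, -2.0000)

Perpendicular bisector through (-2.0000, -2.0000)


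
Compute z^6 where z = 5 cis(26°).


r^6 = 5^6 = 15625
n*theta = 6*26° = 156° = 156° (mod 360)
a = 15625*cos(156°) = -14274.1478
b = 15625*sin(156°) = 6355.2600

15625 cis(156°) = -14274.1478 + 6355.2600i


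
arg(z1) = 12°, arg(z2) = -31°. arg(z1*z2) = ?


arg(z1*z2) = 12° - 31° = -19°
Normalized to (-180°, 180°]: -19°

-19°


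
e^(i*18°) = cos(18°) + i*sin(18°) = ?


cos(18°) = 0.9511
sin(18°) = 0.3090

e^(i*18°) = 0.9511 + 0.3090i


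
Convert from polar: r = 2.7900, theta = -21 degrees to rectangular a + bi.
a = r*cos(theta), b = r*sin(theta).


a = 2.7900*cos(-21°) = 2.7900*0.9336 = 2.6047
b = 2.7900*sin(-21°) = 2.7900*(-0.358368) = -0.9998

2.6047 - 0.9998i


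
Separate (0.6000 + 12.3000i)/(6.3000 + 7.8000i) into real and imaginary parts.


Multiply by conjugate: (0.6000 + 12.3000i)(6.3000 - 7.8000i) / (6.3^2 + 7.8^2)
Numerator real = 0.6*6.3 + 12.3*7.8 = 99.72
Numerator imag = 12.3*6.3 - 0.6*7.8 = 72.81
Denominator = 100.53
Re(z) = 99.72/100.53 = 0.9919
Im(z) = 72.81/100.53 = 0.7243

Re(z) = 0.9919, Im(z) = 0.7243


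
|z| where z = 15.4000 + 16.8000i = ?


|z| = sqrt(15.4^2 + 16.8^2) = sqrt(237.16 + 282.24) = sqrt(519.4) = 22.7903

|z| = 22.7903


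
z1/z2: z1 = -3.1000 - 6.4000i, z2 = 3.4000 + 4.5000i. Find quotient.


Conjugate of z2 = 3.4000 - 4.5000i
Numerator: (-3.1000 - 6.4000i)(3.4000 - 4.5000i) = -39.3400 - 7.8100i
Denominator: 3.4^2 + 4.5^2 = 31.81
Result = (-39.3400 - 7.8100i)/31.81

-1.2367 - 0.2455i


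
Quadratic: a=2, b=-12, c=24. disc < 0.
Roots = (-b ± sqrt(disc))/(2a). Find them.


disc = (-12)^2 - 4*2*24 = 144 - 192 = -48
sqrt(|disc|) = sqrt(48) = 6.9282
Real part = 12/(2*2) = 3.0000
Imag part = 6.9282/(2*2) = 1.7321

3.0000 ± 1.7321i


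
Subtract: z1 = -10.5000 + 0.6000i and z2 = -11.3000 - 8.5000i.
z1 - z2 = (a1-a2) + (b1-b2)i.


Real: -10.5 + 11.3 = 0.8
Imag: 0.6 + 8.5 = 9.1

0.8000 + 9.1000i


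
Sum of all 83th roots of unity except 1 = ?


With w = e^(2*pi*i/83), all 83 of the 83th roots of unity w^0 = 1, w, ..., w^(82) sum to 0: 1 + w + ... + w^(82) = (1 - w^83)/(1 - w) = 0 since w^83 = 1, w ≠ 1.
Removing the root 1: w + w^2 + ... + w^(82) = 0 - 1 = -1

Sum = -1


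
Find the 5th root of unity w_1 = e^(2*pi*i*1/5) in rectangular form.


Angle = 360*1/5 = 72°
a = cos(72°) = 0.3090
b = sin(72°) = 0.9511

0.3090 + 0.9511i


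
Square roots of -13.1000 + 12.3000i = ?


|z| = sqrt(171.61+151.29) = 17.9694
sqrt((|z|+a)/2) = sqrt((17.9694+(-13.1))/2) = sqrt(2.4347) = 1.5604
sqrt((|z|-a)/2) = sqrt((17.9694-(-13.1))/2) = sqrt(15.5347) = 3.9414

±(1.5604 + 3.9414i) i.e. 1.5604 + 3.9414i and -1.5604 - 3.9414i


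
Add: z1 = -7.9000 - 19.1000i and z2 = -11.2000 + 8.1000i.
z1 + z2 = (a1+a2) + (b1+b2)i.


Real: -7.9 - 11.2 = -19.1
Imag: -19.1 + 8.1 = -11

-19.1000 - 11.0000i


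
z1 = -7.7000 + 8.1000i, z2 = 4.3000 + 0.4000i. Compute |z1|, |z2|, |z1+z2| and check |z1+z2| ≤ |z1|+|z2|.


|z1| = sqrt((-7.7)^2 + 8.1^2) = sqrt(124.9) = 11.1759
|z2| = sqrt(4.3^2 + 0.4^2) = sqrt(18.65) = 4.3186
z1+z2 = -3.4000 + 8.5000i
|z1+z2| = sqrt(83.81) = 9.1548
|z1|+|z2| = 11.1759 + 4.3186 = 15.4945

|z1+z2| = 9.1548 ≤ |z1|+|z2| = 15.4945 (verified)


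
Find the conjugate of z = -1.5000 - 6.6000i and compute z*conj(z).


z_bar = -1.5000 + 6.6000i
z*z_bar = (-1.5)^2 + (-6.6)^2 = 2.25 + 43.56 = 45.81

z_bar = -1.5000 + 6.6000i, z*z_bar = 45.81


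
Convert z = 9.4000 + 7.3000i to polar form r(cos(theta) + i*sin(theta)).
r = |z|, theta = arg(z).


r = sqrt(88.36+53.29) = sqrt(141.65) = 11.9017
theta = atan2(7.3, 9.4) = 37.8328 degrees

r = 11.9017, theta = 37.8328 degrees


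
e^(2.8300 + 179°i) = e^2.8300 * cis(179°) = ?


e^2.8300 = 16.9455
cos(179°) = -0.999848
sin(179°) = 0.01745
Real = 16.9455*(-0.999848) = -16.9429
Imag = 16.9455*0.01745 = 0.2957

-16.9429 + 0.2957i


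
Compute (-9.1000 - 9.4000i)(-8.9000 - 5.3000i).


Real = -9.1*(-8.9) - (-9.4)*(-5.3) = 80.99 - 49.82 = 31.17
Imag = -9.1*(-5.3) - (8.9)*(-9.4) = 48.23 + 83.66 = 131.89

31.1700 + 131.8900i


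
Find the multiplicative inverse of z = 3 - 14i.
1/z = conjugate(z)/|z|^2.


|z|^2 = 9+196 = 205
1/z = (3 + 14i)/205

1/z = 0.0146 + 0.0683i


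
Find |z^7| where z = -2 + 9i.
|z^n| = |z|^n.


|z| = sqrt(4+81) = sqrt(85) = 9.2195
|z^7| = |z|^7 = (sqrt(85))^7 = 85^3 * sqrt(85) = 614125*sqrt(85)

|z^7| = 614125*sqrt(85) ≈ 5661952.7398


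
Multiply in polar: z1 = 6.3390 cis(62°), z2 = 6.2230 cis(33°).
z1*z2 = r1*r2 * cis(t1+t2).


r = 6.3390 * 6.2230 = 39.4476
theta = 62° + 33° = 95° = 95° (mod 360)

39.4476 cis(95°)


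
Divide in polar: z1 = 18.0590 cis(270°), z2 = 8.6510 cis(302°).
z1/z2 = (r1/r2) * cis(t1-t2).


r = 18.0590 / 8.6510 = 2.0875
theta = 270° - 302° = -32° = 328° (mod 360)

2.0875 cis(328°)


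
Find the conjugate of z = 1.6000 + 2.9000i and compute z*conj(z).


z_bar = 1.6000 - 2.9000i
z*z_bar = 1.6^2 + 2.9^2 = 2.56 + 8.41 = 10.97

z_bar = 1.6000 - 2.9000i, z*z_bar = 10.97


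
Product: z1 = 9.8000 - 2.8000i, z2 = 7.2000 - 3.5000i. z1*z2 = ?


Real = 9.8*7.2 - (-2.8)*(-3.5) = 70.56 - 9.8 = 60.76
Imag = 9.8*(-3.5) + 7.2*(-2.8) = -34.3 - (20.16) = -54.46

60.7600 - 54.4600i


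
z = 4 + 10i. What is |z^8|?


|z| = sqrt(16+100) = sqrt(116) = 10.7703
|z^8| = |z|^8 = (sqrt(116))^8 = 116^4 = 181063936

|z^8| = 181063936


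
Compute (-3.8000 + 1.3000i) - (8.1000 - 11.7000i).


Real: -3.8 - 8.1 = -11.9
Imag: 1.3 + 11.7 = 13

-11.9000 + 13.0000i


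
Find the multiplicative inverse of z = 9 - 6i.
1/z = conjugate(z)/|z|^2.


|z|^2 = 81+36 = 117
1/z = (9 + 6i)/117

1/z = 0.0769 + 0.0513i


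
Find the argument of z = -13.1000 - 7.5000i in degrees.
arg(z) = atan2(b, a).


Re = -13.1, Im = -7.5
arg = atan2(-7.5, -13.1) = -150.2080 degrees

arg(z) = -150.2080 degrees


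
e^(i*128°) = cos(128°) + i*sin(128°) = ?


cos(128°) = -0.6157
sin(128°) = 0.7880

e^(i*128°) = -0.6157 + 0.7880i


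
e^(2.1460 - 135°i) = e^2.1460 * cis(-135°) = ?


e^2.1460 = 8.5506
cos(-135°) = -0.70711
sin(-135°) = -0.70711
Real = 8.5506*(-0.70711) = -6.0462
Imag = 8.5506*(-0.70711) = -6.0462

-6.0462 - 6.0462i


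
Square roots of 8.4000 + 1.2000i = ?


|z| = sqrt(70.56+1.44) = 8.4853
sqrt((|z|+a)/2) = sqrt((8.4853+8.4)/2) = sqrt(8.4426) = 2.9056
sqrt((|z|-a)/2) = sqrt((8.4853-8.4)/2) = sqrt(0.0426) = 0.2065

±(2.9056 + 0.2065i) i.e. 2.9056 + 0.2065i and -2.9056 - 0.2065i


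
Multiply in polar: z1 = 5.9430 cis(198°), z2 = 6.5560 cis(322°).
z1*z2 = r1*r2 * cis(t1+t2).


r = 5.9430 * 6.5560 = 38.9623
theta = 198° + 322° = 520° = 160° (mod 360)

38.9623 cis(160°)


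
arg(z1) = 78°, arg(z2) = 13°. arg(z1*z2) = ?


arg(z1*z2) = 78° + 13° = 91°
Normalized to (-180°, 180°]: 91°

91°


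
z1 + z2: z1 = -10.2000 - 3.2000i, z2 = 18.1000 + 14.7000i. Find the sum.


Real: -10.2 + 18.1 = 7.9
Imag: -3.2 + 14.7 = 11.5

7.9000 + 11.5000i


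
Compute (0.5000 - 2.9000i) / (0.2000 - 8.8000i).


Conjugate of z2 = 0.2000 + 8.8000i
Numerator: (0.5000 - 2.9000i)(0.2000 + 8.8000i) = 25.6200 + 3.8200i
Denominator: 0.2^2 + (-8.8)^2 = 77.48
Result = (25.6200 + 3.8200i)/77.48

0.3307 + 0.0493i


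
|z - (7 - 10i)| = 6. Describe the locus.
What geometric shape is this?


|z - z0| = r is a circle with center z0 and radius r.
Center = (7, -10), radius = 6

Circle with center (7, -10) and radius 6


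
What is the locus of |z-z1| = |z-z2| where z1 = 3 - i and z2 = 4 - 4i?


Equal distances means the locus is the perpendicular bisector of z1 and z2.
Midpoint = ((3+4)/2, (-1+(-4))/2) = (3.5000, -2.5000)

Perpendicular bisector through (3.5000, -2.5000)


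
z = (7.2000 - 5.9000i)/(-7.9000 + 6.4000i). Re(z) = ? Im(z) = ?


Multiply by conjugate: (7.2000 - 5.9000i)(-7.9000 - 6.4000i) / ((-7.9)^2 + 6.4^2)
Numerator real = 7.2*(-7.9) - (5.9)*6.4 = -94.64
Numerator imag = -5.9*(-7.9) - 7.2*6.4 = 0.53
Denominator = 103.37
Re(z) = -94.64/103.37 = -0.9155
Im(z) = 0.53/103.37 = 0.0051

Re(z) = -0.9155, Im(z) = 0.0051


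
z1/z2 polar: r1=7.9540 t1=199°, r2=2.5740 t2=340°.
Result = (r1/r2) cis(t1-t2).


r = 7.9540 / 2.5740 = 3.0901
theta = 199° - 340° = -141° = 219° (mod 360)

3.0901 cis(219°)


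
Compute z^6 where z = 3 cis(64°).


r^6 = 3^6 = 729
n*theta = 6*64° = 384° = 24° (mod 360)
a = 729*cos(24°) = 665.9746
b = 729*sin(24°) = 296.5110

729 cis(24°) = 665.9746 + 296.5110i


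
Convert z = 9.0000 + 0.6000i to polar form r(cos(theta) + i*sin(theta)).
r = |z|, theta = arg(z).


r = sqrt(81+0.36) = sqrt(81.36) = 9.0200
theta = atan2(0.6, 9) = 3.8141 degrees

r = 9.0200, theta = 3.8141 degrees


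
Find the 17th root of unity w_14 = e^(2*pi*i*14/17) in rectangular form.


Angle = 360*14/17 = 296.4706°
a = cos(296.4706°) = 0.4457
b = sin(296.4706°) = -0.8952

0.4457 - 0.8952i


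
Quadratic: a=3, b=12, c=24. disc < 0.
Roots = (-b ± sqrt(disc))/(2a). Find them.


disc = 12^2 - 4*3*24 = 144 - 288 = -144
sqrt(|disc|) = sqrt(144) = 12.0000
Real part = -12/(2*3) = -2.0000
Imag part = 12.0000/(2*3) = 2.0000

-2.0000 ± 2.0000i


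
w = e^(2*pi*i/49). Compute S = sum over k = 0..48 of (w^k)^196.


The roots are w_k = w^k with w = e^(2*pi*i/49), and (w^k)^196 = (w^196)^k.
So S = 1 + u + u^2 + ... + u^(48) with u = w^196.
196 = 4*49 + 0, so 196 is a multiple of 49 and u = (w^49)^4 = 1.
Every one of the 49 terms equals 1: S = 49

S = 49


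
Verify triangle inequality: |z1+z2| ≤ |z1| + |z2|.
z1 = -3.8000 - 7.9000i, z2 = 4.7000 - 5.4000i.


|z1| = sqrt((-3.8)^2 + (-7.9)^2) = sqrt(76.85) = 8.7664
|z2| = sqrt(4.7^2 + (-5.4)^2) = sqrt(51.25) = 7.1589
z1+z2 = 0.9000 - 13.3000i
|z1+z2| = sqrt(177.7) = 13.3304
|z1|+|z2| = 8.7664 + 7.1589 = 15.9253

|z1+z2| = 13.3304 ≤ |z1|+|z2| = 15.9253 (verified)


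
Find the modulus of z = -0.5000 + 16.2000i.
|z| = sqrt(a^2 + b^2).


|z| = sqrt((-0.5)^2 + 16.2^2) = sqrt(0.25 + 262.44) = sqrt(262.69) = 16.2077

|z| = 16.2077


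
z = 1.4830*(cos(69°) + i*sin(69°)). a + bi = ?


a = 1.4830*cos(69°) = 1.4830*0.3584 = 0.5315
b = 1.4830*sin(69°) = 1.4830*0.9336 = 1.3845

0.5315 + 1.3845i


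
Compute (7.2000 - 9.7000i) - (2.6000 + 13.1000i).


Real: 7.2 - 2.6 = 4.6
Imag: -9.7 - 13.1 = -22.8

4.6000 - 22.8000i


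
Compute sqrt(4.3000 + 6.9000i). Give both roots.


|z| = sqrt(18.49+47.61) = 8.1302
sqrt((|z|+a)/2) = sqrt((8.1302+4.3)/2) = sqrt(6.2151) = 2.4930
sqrt((|z|-a)/2) = sqrt((8.1302-4.3)/2) = sqrt(1.9151) = 1.3839

±(2.4930 + 1.3839i) i.e. 2.4930 + 1.3839i and -2.4930 - 1.3839i


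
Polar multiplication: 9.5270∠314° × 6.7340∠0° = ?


r = 9.5270 * 6.7340 = 64.1548
theta = 314° + 0° = 314° = 314° (mod 360)

64.1548 cis(314°)


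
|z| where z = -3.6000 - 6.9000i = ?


|z| = sqrt((-3.6)^2 + (-6.9)^2) = sqrt(12.96 + 47.61) = sqrt(60.57) = 7.7827

|z| = 7.7827


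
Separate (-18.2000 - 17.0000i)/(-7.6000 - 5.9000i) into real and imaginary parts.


Multiply by conjugate: (-18.2000 - 17.0000i)(-7.6000 + 5.9000i) / ((-7.6)^2 + (-5.9)^2)
Numerator real = -18.2*(-7.6) - (17)*(-5.9) = 238.62
Numerator imag = -17*(-7.6) - (-18.2)*(-5.9) = 21.82
Denominator = 92.57
Re(z) = 238.62/92.57 = 2.5777
Im(z) = 21.82/92.57 = 0.2357

Re(z) = 2.5777, Im(z) = 0.2357


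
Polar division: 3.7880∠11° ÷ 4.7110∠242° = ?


r = 3.7880 / 4.7110 = 0.8041
theta = 11° - 242° = -231° = 129° (mod 360)

0.8041 cis(129°)


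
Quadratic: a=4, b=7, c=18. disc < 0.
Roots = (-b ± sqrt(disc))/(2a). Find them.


disc = 7^2 - 4*4*18 = 49 - 288 = -239
sqrt(|disc|) = sqrt(239) = 15.4596
Real part = -7/(2*4) = -0.8750
Imag part = 15.4596/(2*4) = 1.9325

-0.8750 ± 1.9325i


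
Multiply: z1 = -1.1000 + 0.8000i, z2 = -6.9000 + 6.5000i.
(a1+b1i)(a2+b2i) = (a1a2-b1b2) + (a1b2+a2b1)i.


Real = -1.1*(-6.9) - 0.8*6.5 = 7.59 - 5.2 = 2.39
Imag = -1.1*6.5 - (6.9)*0.8 = -7.15 - (5.52) = -12.67

2.3900 - 12.6700i


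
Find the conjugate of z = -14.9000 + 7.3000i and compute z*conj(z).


z_bar = -14.9000 - 7.3000i
z*z_bar = (-14.9)^2 + 7.3^2 = 222.01 + 53.29 = 275.3

z_bar = -14.9000 - 7.3000i, z*z_bar = 275.3


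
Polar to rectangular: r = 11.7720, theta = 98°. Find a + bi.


a = 11.7720*cos(98°) = 11.7720*(-0.13917) = -1.6383
b = 11.7720*sin(98°) = 11.7720*0.990268 = 11.6574

-1.6383 + 11.6574i


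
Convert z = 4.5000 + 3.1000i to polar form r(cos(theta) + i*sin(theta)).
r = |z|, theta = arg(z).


r = sqrt(20.25+9.61) = sqrt(29.86) = 5.4644
theta = atan2(3.1, 4.5) = 34.5625 degrees

r = 5.4644, theta = 34.5625 degrees


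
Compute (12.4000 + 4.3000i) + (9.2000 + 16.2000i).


Real: 12.4 + 9.2 = 21.6
Imag: 4.3 + 16.2 = 20.5

21.6000 + 20.5000i


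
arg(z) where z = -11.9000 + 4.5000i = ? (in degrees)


Re = -11.9, Im = 4.5
arg = atan2(4.5, -11.9) = 159.2858 degrees

arg(z) = 159.2858 degrees


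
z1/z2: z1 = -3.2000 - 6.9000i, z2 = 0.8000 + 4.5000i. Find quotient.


Conjugate of z2 = 0.8000 - 4.5000i
Numerator: (-3.2000 - 6.9000i)(0.8000 - 4.5000i) = -33.6100 + 8.8800i
Denominator: 0.8^2 + 4.5^2 = 20.89
Result = (-33.6100 + 8.8800i)/20.89

-1.6089 + 0.4251i


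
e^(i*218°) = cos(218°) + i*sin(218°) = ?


cos(218°) = -0.7880
sin(218°) = -0.6157

e^(i*218°) = -0.7880 - 0.6157i


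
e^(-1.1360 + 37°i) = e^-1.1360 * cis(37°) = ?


e^-1.1360 = 0.3211
cos(37°) = 0.7986
sin(37°) = 0.6018
Real = 0.3211*0.7986 = 0.2564
Imag = 0.3211*0.6018 = 0.1932

0.2564 + 0.1932i


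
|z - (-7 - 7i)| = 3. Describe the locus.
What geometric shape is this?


|z - z0| = r is a circle with center z0 and radius r.
Center = (-7, -7), radius = 3

Circle with center (-7, -7) and radius 3


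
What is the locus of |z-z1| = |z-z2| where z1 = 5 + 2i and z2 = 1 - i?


Equal distances means the locus is the perpendicular bisector of z1 and z2.
Midpoint = ((5+1)/2, (2+(-1))/2) = (3.0000, 0.5000)

Perpendicular bisector through (3.0000, 0.5000)


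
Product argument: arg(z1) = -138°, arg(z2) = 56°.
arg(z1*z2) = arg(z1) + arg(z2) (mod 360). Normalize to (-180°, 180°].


arg(z1*z2) = -138° + 56° = -82°
Normalized to (-180°, 180°]: -82°

-82°


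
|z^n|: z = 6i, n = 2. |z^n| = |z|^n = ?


|z| = sqrt(0+36) = sqrt(36) = 6
|z^2| = |z|^2 = 6^2 = 36

|z^2| = 36


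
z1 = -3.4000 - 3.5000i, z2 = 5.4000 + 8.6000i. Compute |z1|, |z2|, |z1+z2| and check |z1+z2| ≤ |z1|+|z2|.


|z1| = sqrt((-3.4)^2 + (-3.5)^2) = sqrt(23.81) = 4.8795
|z2| = sqrt(5.4^2 + 8.6^2) = sqrt(103.12) = 10.1548
z1+z2 = 2.0000 + 5.1000i
|z1+z2| = sqrt(30.01) = 5.4781
|z1|+|z2| = 4.8795 + 10.1548 = 15.0343

|z1+z2| = 5.4781 ≤ |z1|+|z2| = 15.0343 (verified)


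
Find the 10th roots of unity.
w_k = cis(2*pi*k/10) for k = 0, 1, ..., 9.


The 10th roots of unity are cis(360k/10°) for k=0..9
Angle step = 360/10 = 36°
Primitive root: cis(36°)
Primitive root = 0.8090 + 0.5878i

10 roots at angles: 0°, 36°, 72°, 108°, 144°, 180°, 216°, 252°, 288°, 324°


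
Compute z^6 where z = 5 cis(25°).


r^6 = 5^6 = 15625
n*theta = 6*25° = 150° = 150° (mod 360)
a = 15625*cos(150°) = -13531.6469
b = 15625*sin(150°) = 7812.5000

15625 cis(150°) = -13531.6469 + 7812.5000i


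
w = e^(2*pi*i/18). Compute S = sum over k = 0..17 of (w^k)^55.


The roots are w_k = w^k with w = e^(2*pi*i/18), and (w^k)^55 = (w^55)^k.
So S = 1 + u + u^2 + ... + u^(17) with u = w^55.
55 = 3*18 + 1, so 55 is not a multiple of 18: u = (w^18)^3 * w^1 = w^1 ≠ 1 (w is a primitive 18th root), while u^18 = (w^18)^55 = 1.
Geometric series: S = (1 - u^18)/(1 - u) = (1 - 1)/(1 - u) = 0

S = 0


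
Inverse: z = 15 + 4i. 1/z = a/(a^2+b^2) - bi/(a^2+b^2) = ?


|z|^2 = 225+16 = 241
1/z = (15 - 4i)/241

1/z = 0.0622 - 0.0166i


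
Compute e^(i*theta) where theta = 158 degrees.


cos(158°) = -0.9272
sin(158°) = 0.3746

e^(i*158°) = -0.9272 + 0.3746i


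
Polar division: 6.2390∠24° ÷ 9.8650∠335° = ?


r = 6.2390 / 9.8650 = 0.6324
theta = 24° - 335° = -311° = 49° (mod 360)

0.6324 cis(49°)


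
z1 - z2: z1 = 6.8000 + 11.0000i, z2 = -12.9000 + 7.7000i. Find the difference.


Real: 6.8 + 12.9 = 19.7
Imag: 11 - 7.7 = 3.3

19.7000 + 3.3000i


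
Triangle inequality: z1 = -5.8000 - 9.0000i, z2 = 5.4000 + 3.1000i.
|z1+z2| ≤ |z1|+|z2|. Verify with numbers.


|z1| = sqrt((-5.8)^2 + (-9)^2) = sqrt(114.64) = 10.7070
|z2| = sqrt(5.4^2 + 3.1^2) = sqrt(38.77) = 6.2266
z1+z2 = -0.4000 - 5.9000i
|z1+z2| = sqrt(34.97) = 5.9135
|z1|+|z2| = 10.7070 + 6.2266 = 16.9336

|z1+z2| = 5.9135 ≤ |z1|+|z2| = 16.9336 (verified)


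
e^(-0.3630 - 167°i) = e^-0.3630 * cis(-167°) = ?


e^-0.3630 = 0.6956
cos(-167°) = -0.9744
sin(-167°) = -0.225
Real = 0.6956*(-0.9744) = -0.6778
Imag = 0.6956*(-0.225) = -0.1565

-0.6778 - 0.1565i


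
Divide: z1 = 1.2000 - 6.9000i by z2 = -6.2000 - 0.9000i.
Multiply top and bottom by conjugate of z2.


Conjugate of z2 = -6.2000 + 0.9000i
Numerator: (1.2000 - 6.9000i)(-6.2000 + 0.9000i) = -1.2300 + 43.8600i
Denominator: (-6.2)^2 + (-0.9)^2 = 39.25
Result = (-1.2300 + 43.8600i)/39.25

-0.0313 + 1.1175i


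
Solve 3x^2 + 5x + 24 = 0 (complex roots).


disc = 5^2 - 4*3*24 = 25 - 288 = -263
sqrt(|disc|) = sqrt(263) = 16.2173
Real part = -5/(2*3) = -0.8333
Imag part = 16.2173/(2*3) = 2.7029

-0.8333 ± 2.7029i


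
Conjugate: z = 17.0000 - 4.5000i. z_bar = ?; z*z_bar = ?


z_bar = 17.0000 + 4.5000i
z*z_bar = 17^2 + (-4.5)^2 = 289 + 20.25 = 309.25

z_bar = 17.0000 + 4.5000i, z*z_bar = 309.25


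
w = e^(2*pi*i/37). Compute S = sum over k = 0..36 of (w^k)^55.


The roots are w_k = w^k with w = e^(2*pi*i/37), and (w^k)^55 = (w^55)^k.
So S = 1 + u + u^2 + ... + u^(36) with u = w^55.
55 = 1*37 + 18, so 55 is not a multiple of 37: u = (w^37)^1 * w^18 = w^18 ≠ 1 (w is a primitive 37th root), while u^37 = (w^37)^55 = 1.
Geometric series: S = (1 - u^37)/(1 - u) = (1 - 1)/(1 - u) = 0

S = 0


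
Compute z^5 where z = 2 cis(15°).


r^5 = 2^5 = 32
n*theta = 5*15° = 75° = 75° (mod 360)
a = 32*cos(75°) = 8.2822
b = 32*sin(75°) = 30.9096

32 cis(75°) = 8.2822 + 30.9096i


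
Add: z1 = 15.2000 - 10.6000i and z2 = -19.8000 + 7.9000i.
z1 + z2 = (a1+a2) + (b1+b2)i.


Real: 15.2 - 19.8 = -4.6
Imag: -10.6 + 7.9 = -2.7

-4.6000 - 2.7000i


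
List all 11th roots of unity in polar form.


The 11th roots of unity are cis(360k/11°) for k=0..10
Angle step = 360/11 = 32.7273°
Primitive root: cis(32.7273°)
Primitive root = 0.8413 + 0.5406i

11 roots at angles: 0°, 32.7273°, 65.4545°, 98.1818°, 130.9091°, 163.6364°, 196.3636°, 229.0909°, 261.8182°, 294.5455°, 327.2727°


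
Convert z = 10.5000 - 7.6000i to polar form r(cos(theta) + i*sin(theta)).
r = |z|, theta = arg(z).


r = sqrt(110.25+57.76) = sqrt(168.01) = 12.9619
theta = atan2(-7.6, 10.5) = -35.8974 degrees

r = 12.9619, theta = -35.8974 degrees


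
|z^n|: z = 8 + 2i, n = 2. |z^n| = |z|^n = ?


|z| = sqrt(64+4) = sqrt(68) = 8.2462
|z^2| = |z|^2 = (sqrt(68))^2 = 68

|z^2| = 68


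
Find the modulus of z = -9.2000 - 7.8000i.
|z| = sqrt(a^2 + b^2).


|z| = sqrt((-9.2)^2 + (-7.8)^2) = sqrt(84.64 + 60.84) = sqrt(145.48) = 12.0615

|z| = 12.0615


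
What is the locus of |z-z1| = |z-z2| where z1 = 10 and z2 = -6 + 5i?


Equal distances means the locus is the perpendicular bisector of z1 and z2.
Midpoint = ((10+(-6))/2, (0+5)/2) = (2.0000, 2.5000)

Perpendicular bisector through (2.0000, 2.5000)


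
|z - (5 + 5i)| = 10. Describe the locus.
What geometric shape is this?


|z - z0| = r is a circle with center z0 and radius r.
Center = (5, 5), radius = 10

Circle with center (5, 5) and radius 10


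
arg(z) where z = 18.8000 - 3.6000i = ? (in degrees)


Re = 18.8, Im = -3.6
arg = atan2(-3.6, 18.8) = -10.8403 degrees

arg(z) = -10.8403 degrees


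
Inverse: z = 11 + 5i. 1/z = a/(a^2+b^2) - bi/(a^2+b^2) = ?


|z|^2 = 121+25 = 146
1/z = (11 - 5i)/146

1/z = 0.0753 - 0.0342i


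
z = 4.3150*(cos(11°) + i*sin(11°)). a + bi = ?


a = 4.3150*cos(11°) = 4.3150*0.98163 = 4.2357
b = 4.3150*sin(11°) = 4.3150*0.1908 = 0.8233

4.2357 + 0.8233i


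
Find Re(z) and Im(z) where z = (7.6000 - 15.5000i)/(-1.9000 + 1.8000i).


Multiply by conjugate: (7.6000 - 15.5000i)(-1.9000 - 1.8000i) / ((-1.9)^2 + 1.8^2)
Numerator real = 7.6*(-1.9) - (15.5)*1.8 = -42.34
Numerator imag = -15.5*(-1.9) - 7.6*1.8 = 15.77
Denominator = 6.85
Re(z) = -42.34/6.85 = -6.1810
Im(z) = 15.77/6.85 = 2.3022

Re(z) = -6.1810, Im(z) = 2.3022


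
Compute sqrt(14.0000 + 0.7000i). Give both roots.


|z| = sqrt(196+0.49) = 14.0175
sqrt((|z|+a)/2) = sqrt((14.0175+14)/2) = sqrt(14.0087) = 3.7428
sqrt((|z|-a)/2) = sqrt((14.0175-14)/2) = sqrt(0.0087) = 0.0935

±(3.7428 + 0.0935i) i.e. 3.7428 + 0.0935i and -3.7428 - 0.0935i


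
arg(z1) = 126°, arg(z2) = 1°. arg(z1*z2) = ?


arg(z1*z2) = 126° + 1° = 127°
Normalized to (-180°, 180°]: 127°

127°


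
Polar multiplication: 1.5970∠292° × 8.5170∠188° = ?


r = 1.5970 * 8.5170 = 13.6016
theta = 292° + 188° = 480° = 120° (mod 360)

13.6016 cis(120°)


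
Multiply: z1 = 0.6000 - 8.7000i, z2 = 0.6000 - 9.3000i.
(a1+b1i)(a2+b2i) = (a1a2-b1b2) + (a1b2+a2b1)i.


Real = 0.6*0.6 - (-8.7)*(-9.3) = 0.36 - 80.91 = -80.55
Imag = 0.6*(-9.3) + 0.6*(-8.7) = -5.58 - (5.22) = -10.8

-80.5500 - 10.8000i


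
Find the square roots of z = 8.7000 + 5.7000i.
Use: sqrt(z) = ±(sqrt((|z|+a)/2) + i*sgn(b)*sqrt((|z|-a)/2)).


|z| = sqrt(75.69+32.49) = 10.4010
sqrt((|z|+a)/2) = sqrt((10.4010+8.7)/2) = sqrt(9.5505) = 3.0904
sqrt((|z|-a)/2) = sqrt((10.4010-8.7)/2) = sqrt(0.8505) = 0.9222

±(3.0904 + 0.9222i) i.e. 3.0904 + 0.9222i and -3.0904 - 0.9222i


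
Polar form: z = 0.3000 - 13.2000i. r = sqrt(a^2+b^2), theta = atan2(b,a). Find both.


r = sqrt(0.09+174.24) = sqrt(174.33) = 13.2034
theta = atan2(-13.2, 0.3) = -88.6980 degrees

r = 13.2034, theta = -88.6980 degrees


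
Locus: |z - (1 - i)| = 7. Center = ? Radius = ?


|z - z0| = r is a circle with center z0 and radius r.
Center = (1, -1), radius = 7

Circle with center (1, -1) and radius 7


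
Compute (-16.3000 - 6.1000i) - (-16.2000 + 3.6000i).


Real: -16.3 + 16.2 = -0.1
Imag: -6.1 - 3.6 = -9.7

-0.1000 - 9.7000i


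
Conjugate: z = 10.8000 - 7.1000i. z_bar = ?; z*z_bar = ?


z_bar = 10.8000 + 7.1000i
z*z_bar = 10.8^2 + (-7.1)^2 = 116.64 + 50.41 = 167.05

z_bar = 10.8000 + 7.1000i, z*z_bar = 167.05


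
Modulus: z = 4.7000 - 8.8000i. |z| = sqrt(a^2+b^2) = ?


|z| = sqrt(4.7^2 + (-8.8)^2) = sqrt(22.09 + 77.44) = sqrt(99.53) = 9.9765

|z| = 9.9765


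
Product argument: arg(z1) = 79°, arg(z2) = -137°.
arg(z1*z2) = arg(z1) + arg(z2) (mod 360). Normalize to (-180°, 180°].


arg(z1*z2) = 79° - 137° = -58°
Normalized to (-180°, 180°]: -58°

-58°


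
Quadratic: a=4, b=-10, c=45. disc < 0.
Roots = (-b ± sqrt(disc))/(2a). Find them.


disc = (-10)^2 - 4*4*45 = 100 - 720 = -620
sqrt(|disc|) = sqrt(620) = 24.8998
Real part = 10/(2*4) = 1.2500
Imag part = 24.8998/(2*4) = 3.1125

1.2500 ± 3.1125i


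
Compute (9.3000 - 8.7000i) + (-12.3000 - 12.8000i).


Real: 9.3 - 12.3 = -3
Imag: -8.7 - 12.8 = -21.5

-3.0000 - 21.5000i


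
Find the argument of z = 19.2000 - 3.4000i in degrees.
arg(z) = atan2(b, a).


Re = 19.2, Im = -3.4
arg = atan2(-3.4, 19.2) = -10.0420 degrees

arg(z) = -10.0420 degrees


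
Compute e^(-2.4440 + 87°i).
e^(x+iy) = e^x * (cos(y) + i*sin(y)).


e^-2.4440 = 0.0868
cos(87°) = 0.0523
sin(87°) = 0.9986
Real = 0.0868*0.0523 = 0.0045
Imag = 0.0868*0.9986 = 0.0867

0.0045 + 0.0867i


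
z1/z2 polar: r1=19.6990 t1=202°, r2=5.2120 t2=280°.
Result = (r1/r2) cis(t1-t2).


r = 19.6990 / 5.2120 = 3.7795
theta = 202° - 280° = -78° = 282° (mod 360)

3.7795 cis(282°)


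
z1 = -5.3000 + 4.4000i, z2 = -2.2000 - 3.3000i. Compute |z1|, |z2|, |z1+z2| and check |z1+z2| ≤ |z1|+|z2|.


|z1| = sqrt((-5.3)^2 + 4.4^2) = sqrt(47.45) = 6.8884
|z2| = sqrt((-2.2)^2 + (-3.3)^2) = sqrt(15.73) = 3.9661
z1+z2 = -7.5000 + 1.1000i
|z1+z2| = sqrt(57.46) = 7.5802
|z1|+|z2| = 6.8884 + 3.9661 = 10.8545

|z1+z2| = 7.5802 ≤ |z1|+|z2| = 10.8545 (verified)


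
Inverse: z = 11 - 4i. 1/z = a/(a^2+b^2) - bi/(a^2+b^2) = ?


|z|^2 = 121+16 = 137
1/z = (11 + 4i)/137

1/z = 0.0803 + 0.0292i


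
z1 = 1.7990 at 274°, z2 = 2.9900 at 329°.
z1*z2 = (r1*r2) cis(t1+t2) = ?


r = 1.7990 * 2.9900 = 5.3790
theta = 274° + 329° = 603° = 243° (mod 360)

5.3790 cis(243°)


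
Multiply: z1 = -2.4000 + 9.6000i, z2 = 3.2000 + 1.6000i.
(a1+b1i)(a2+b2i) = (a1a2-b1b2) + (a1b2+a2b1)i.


Real = -2.4*3.2 - 9.6*1.6 = -7.68 - 15.36 = -23.04
Imag = -2.4*1.6 + 3.2*9.6 = -3.84 + 30.72 = 26.88

-23.0400 + 26.8800i


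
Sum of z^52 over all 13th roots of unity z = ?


The roots are w_k = w^k with w = e^(2*pi*i/13), and (w^k)^52 = (w^52)^k.
So S = 1 + u + u^2 + ... + u^(12) with u = w^52.
52 = 4*13 + 0, so 52 is a multiple of 13 and u = (w^13)^4 = 1.
Every one of the 13 terms equals 1: S = 13

S = 13


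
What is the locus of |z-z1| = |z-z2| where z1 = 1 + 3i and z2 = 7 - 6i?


Equal distances means the locus is the perpendicular bisector of z1 and z2.
Midpoint = ((1+7)/2, (3+(-6))/2) = (4.0000, -1.5000)

Perpendicular bisector through (4.0000, -1.5000)


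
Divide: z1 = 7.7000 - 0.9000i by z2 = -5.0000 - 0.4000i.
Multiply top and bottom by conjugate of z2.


Conjugate of z2 = -5.0000 + 0.4000i
Numerator: (7.7000 - 0.9000i)(-5.0000 + 0.4000i) = -38.1400 + 7.5800i
Denominator: (-5)^2 + (-0.4)^2 = 25.16
Result = (-38.1400 + 7.5800i)/25.16

-1.5159 + 0.3013i


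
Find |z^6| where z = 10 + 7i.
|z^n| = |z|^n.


|z| = sqrt(100+49) = sqrt(149) = 12.2066
|z^6| = |z|^6 = (sqrt(149))^6 = 149^3 = 3307949

|z^6| = 3307949


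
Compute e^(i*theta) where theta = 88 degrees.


cos(88°) = 0.0349
sin(88°) = 0.9994

e^(i*88°) = 0.0349 + 0.9994i


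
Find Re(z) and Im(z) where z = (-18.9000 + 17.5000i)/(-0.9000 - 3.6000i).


Multiply by conjugate: (-18.9000 + 17.5000i)(-0.9000 + 3.6000i) / ((-0.9)^2 + (-3.6)^2)
Numerator real = -18.9*(-0.9) + 17.5*(-3.6) = -45.99
Numerator imag = 17.5*(-0.9) - (-18.9)*(-3.6) = -83.79
Denominator = 13.77
Re(z) = -45.99/13.77 = -3.3399
Im(z) = -83.79/13.77 = -6.0850

Re(z) = -3.3399, Im(z) = -6.0850


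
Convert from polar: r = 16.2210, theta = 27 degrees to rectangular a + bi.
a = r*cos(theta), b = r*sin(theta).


a = 16.2210*cos(27°) = 16.2210*0.891007 = 14.4530
b = 16.2210*sin(27°) = 16.2210*0.45399 = 7.3642

14.4530 + 7.3642i


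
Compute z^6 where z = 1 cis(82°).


r^6 = 1^6 = 1
n*theta = 6*82° = 492° = 132° (mod 360)
a = 1*cos(132°) = -0.6691
b = 1*sin(132°) = 0.7431

1 cis(132°) = -0.6691 + 0.7431i


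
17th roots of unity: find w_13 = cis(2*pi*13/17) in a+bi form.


Angle = 360*13/17 = 275.2941°
a = cos(275.2941°) = 0.0923
b = sin(275.2941°) = -0.9957

0.0923 - 0.9957i


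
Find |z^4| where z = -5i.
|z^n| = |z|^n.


|z| = sqrt(0+25) = sqrt(25) = 5
|z^4| = |z|^4 = 5^4 = 625

|z^4| = 625


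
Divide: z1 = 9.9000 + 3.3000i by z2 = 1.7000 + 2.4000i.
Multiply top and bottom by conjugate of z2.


Conjugate of z2 = 1.7000 - 2.4000i
Numerator: (9.9000 + 3.3000i)(1.7000 - 2.4000i) = 24.7500 - 18.1500i
Denominator: 1.7^2 + 2.4^2 = 8.65
Result = (24.7500 - 18.1500i)/8.65

2.8613 - 2.0983i


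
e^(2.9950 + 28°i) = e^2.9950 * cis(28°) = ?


e^2.9950 = 19.98536
cos(28°) = 0.882948
sin(28°) = 0.469472
Real = 19.98536*0.882948 = 17.6460
Imag = 19.98536*0.469472 = 9.3826

17.6460 + 9.3826i


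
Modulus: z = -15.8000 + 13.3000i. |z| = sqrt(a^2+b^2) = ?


|z| = sqrt((-15.8)^2 + 13.3^2) = sqrt(249.64 + 176.89) = sqrt(426.53) = 20.6526

|z| = 20.6526


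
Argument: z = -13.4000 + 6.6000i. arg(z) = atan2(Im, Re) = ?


Re = -13.4, Im = 6.6
arg = atan2(6.6, -13.4) = 153.7780 degrees

arg(z) = 153.7780 degrees


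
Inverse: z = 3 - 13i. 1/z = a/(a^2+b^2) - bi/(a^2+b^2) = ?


|z|^2 = 9+169 = 178
1/z = (3 + 13i)/178

1/z = 0.0169 + 0.0730i


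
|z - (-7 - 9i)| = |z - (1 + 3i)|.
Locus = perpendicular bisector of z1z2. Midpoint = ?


Equal distances means the locus is the perpendicular bisector of z1 and z2.
Midpoint = ((-7+1)/2, (-9+3)/2) = (-3.0000, -3.0000)

Perpendicular bisector through (-3.0000, -3.0000)


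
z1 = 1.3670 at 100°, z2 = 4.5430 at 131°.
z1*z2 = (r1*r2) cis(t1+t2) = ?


r = 1.3670 * 4.5430 = 6.2103
theta = 100° + 131° = 231° = 231° (mod 360)

6.2103 cis(231°)


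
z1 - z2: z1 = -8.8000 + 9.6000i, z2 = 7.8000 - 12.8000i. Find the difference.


Real: -8.8 - 7.8 = -16.6
Imag: 9.6 + 12.8 = 22.4

-16.6000 + 22.4000i


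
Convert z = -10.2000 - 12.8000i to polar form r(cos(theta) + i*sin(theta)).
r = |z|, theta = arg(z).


r = sqrt(104.04+163.84) = sqrt(267.88) = 16.3670
theta = atan2(-12.8, -10.2) = -128.5505 degrees

r = 16.3670, theta = -128.5505 degrees


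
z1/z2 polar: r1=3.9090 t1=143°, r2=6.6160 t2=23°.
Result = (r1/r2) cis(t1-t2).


r = 3.9090 / 6.6160 = 0.5908
theta = 143° - 23° = 120° = 120° (mod 360)

0.5908 cis(120°)


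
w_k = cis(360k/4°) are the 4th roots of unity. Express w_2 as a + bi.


Angle = 360*2/4 = 180°
a = cos(180°) = -1.0000
b = sin(180°) = 0

-1.0000 + 0i


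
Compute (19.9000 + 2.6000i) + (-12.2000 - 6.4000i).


Real: 19.9 - 12.2 = 7.7
Imag: 2.6 - 6.4 = -3.8

7.7000 - 3.8000i


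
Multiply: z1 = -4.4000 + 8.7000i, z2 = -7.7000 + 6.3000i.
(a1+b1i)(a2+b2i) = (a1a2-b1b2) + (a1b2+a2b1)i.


Real = -4.4*(-7.7) - 8.7*6.3 = 33.88 - 54.81 = -20.93
Imag = -4.4*6.3 - (7.7)*8.7 = -27.72 - (66.99) = -94.71

-20.9300 - 94.7100i


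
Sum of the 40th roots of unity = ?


The sum of all 40th roots of unity is 0.
Geometric series: (1 - w^40)/(1 - w) = (1-1)/(1-w) = 0 since w^40 = 1, w ≠ 1.
Alternatively: coefficient of z^39 in z^40 - 1 is 0.

0


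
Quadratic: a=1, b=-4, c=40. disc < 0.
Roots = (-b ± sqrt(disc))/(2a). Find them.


disc = (-4)^2 - 4*1*40 = 16 - 160 = -144
sqrt(|disc|) = sqrt(144) = 12.0000
Real part = 4/(2*1) = 2.0000
Imag part = 12.0000/(2*1) = 6.0000

2.0000 ± 6.0000i


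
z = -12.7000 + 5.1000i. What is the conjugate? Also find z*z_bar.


z_bar = -12.7000 - 5.1000i
z*z_bar = (-12.7)^2 + 5.1^2 = 161.29 + 26.01 = 187.3

z_bar = -12.7000 - 5.1000i, z*z_bar = 187.3


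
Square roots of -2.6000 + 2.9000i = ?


|z| = sqrt(6.76+8.41) = 3.8949
sqrt((|z|+a)/2) = sqrt((3.8949+(-2.6))/2) = sqrt(0.6474) = 0.8046
sqrt((|z|-a)/2) = sqrt((3.8949-(-2.6))/2) = sqrt(3.2474) = 1.8021

±(0.8046 + 1.8021i) i.e. 0.8046 + 1.8021i and -0.8046 - 1.8021i


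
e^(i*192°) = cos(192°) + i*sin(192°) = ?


cos(192°) = -0.9781
sin(192°) = -0.2079

e^(i*192°) = -0.9781 - 0.2079i


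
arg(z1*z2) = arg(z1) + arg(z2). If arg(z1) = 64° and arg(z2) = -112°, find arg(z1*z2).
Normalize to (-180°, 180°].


arg(z1*z2) = 64° - 112° = -48°
Normalized to (-180°, 180°]: -48°

-48°


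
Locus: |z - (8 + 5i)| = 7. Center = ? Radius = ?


|z - z0| = r is a circle with center z0 and radius r.
Center = (8, 5), radius = 7

Circle with center (8, 5) and radius 7


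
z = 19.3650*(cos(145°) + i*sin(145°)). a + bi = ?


a = 19.3650*cos(145°) = 19.3650*(-0.819152) = -15.8629
b = 19.3650*sin(145°) = 19.3650*0.573576 = 11.1073

-15.8629 + 11.1073i


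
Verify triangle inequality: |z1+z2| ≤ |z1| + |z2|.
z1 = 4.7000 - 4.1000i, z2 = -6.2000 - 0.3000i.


|z1| = sqrt(4.7^2 + (-4.1)^2) = sqrt(38.9) = 6.2370
|z2| = sqrt((-6.2)^2 + (-0.3)^2) = sqrt(38.53) = 6.2073
z1+z2 = -1.5000 - 4.4000i
|z1+z2| = sqrt(21.61) = 4.6487
|z1|+|z2| = 6.2370 + 6.2073 = 12.4443

|z1+z2| = 4.6487 ≤ |z1|+|z2| = 12.4443 (verified)


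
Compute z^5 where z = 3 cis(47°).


r^5 = 3^5 = 243
n*theta = 5*47° = 235° = 235° (mod 360)
a = 243*cos(235°) = -139.3791
b = 243*sin(235°) = -199.0539

243 cis(235°) = -139.3791 - 199.0539i
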